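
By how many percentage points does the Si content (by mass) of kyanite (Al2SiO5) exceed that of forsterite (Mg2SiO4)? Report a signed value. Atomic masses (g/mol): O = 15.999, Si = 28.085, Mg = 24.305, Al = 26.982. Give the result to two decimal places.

-2.63 percentage points

First mineral: 28.085 g Si in 162.044 g formula = 17.33 wt% Si.
Second mineral: 28.085 g Si in 140.691 g formula = 19.96 wt% Si.
17.33% − 19.96% gives a difference of -2.63 percentage points.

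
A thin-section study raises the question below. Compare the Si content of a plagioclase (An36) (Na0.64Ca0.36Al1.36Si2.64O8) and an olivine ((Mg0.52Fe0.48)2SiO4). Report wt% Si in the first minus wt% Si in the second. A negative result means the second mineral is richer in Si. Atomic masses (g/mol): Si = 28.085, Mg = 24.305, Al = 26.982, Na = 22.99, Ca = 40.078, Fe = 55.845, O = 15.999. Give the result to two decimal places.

11.24 percentage points

M(Na0.64Ca0.36Al1.36Si2.64O8) = 267.974 g/mol, so wt% Si = 74.144/267.974 × 100 = 27.67%.
M((Mg0.52Fe0.48)2SiO4) = 170.969 g/mol, so wt% Si = 28.085/170.969 × 100 = 16.43%.
27.67 − 16.43 = 11.24 pp.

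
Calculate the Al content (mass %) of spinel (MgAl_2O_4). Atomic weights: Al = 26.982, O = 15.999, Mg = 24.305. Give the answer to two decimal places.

37.93 mass %

Formula mass = 1×24.305 + 2×26.982 + 4×15.999 = 142.265 g/mol, of which 53.964 g is Al.
So Al makes up 53.964/142.265 = 0.3793 of the mass, i.e. 37.93%.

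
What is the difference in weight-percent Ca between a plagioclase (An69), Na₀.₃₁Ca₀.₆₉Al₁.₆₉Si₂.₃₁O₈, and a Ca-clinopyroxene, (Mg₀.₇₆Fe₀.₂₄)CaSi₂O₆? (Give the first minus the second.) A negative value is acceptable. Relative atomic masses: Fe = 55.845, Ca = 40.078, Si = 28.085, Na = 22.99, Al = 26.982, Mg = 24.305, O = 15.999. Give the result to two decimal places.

-7.76 percentage points

Ca in Na₀.₃₁Ca₀.₆₉Al₁.₆₉Si₂.₃₁O₈: molar mass 273.249 g/mol; 0.69×40.078 = 27.654 g → 10.12 wt%.
Ca in (Mg₀.₇₆Fe₀.₂₄)CaSi₂O₆: molar mass 224.117 g/mol; 1×40.078 = 40.078 g → 17.88 wt%.
Difference = 10.12 − 17.88 = -7.76 percentage points.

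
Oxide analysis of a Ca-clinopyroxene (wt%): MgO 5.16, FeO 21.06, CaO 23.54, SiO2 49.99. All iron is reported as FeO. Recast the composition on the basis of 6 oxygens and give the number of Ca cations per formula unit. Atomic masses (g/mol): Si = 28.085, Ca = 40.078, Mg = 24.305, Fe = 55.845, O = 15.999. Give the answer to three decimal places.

5.16 wt% MgO ÷ 40.304 g/mol = 0.12803 mol, giving 0.12803 Mg and 0.12803 O.
21.06 wt% FeO ÷ 71.844 g/mol = 0.29314 mol, giving 0.29314 Fe and 0.29314 O.
23.54 wt% CaO ÷ 56.077 g/mol = 0.41978 mol, giving 0.41978 Ca and 0.41978 O.
49.99 wt% SiO2 ÷ 60.083 g/mol = 0.83202 mol, giving 0.83202 Si and 1.66404 O.
Oxygen sums to 2.50499; scaling by 6/2.50499 = 2.39522 puts the formula on 6 O.
Ca: 0.41978 × 2.39522 = 1.005 atoms per formula unit.

1.005 Ca apfu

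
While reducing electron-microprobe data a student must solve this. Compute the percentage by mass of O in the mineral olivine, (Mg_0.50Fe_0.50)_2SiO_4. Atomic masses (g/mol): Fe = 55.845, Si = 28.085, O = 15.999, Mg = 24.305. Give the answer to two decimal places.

37.16 wt%

Molar mass of (Mg_0.50Fe_0.50)_2SiO_4: 1×24.305 + 1×55.845 + 1×28.085 + 4×15.999 = 172.231 g/mol.
Mass of O per formula unit: 4 × 15.999 = 63.996 g.
Weight fraction O = 63.996 / 172.231 = 0.3716.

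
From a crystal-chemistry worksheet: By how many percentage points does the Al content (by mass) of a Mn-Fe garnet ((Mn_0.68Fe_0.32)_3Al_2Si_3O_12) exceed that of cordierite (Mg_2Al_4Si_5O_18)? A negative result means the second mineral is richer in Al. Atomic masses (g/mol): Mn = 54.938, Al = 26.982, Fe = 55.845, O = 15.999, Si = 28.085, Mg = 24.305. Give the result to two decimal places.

-7.57 percentage points

First mineral: 53.964 g Al in 495.892 g formula = 10.88 wt% Al.
Second mineral: 107.928 g Al in 584.945 g formula = 18.45 wt% Al.
10.88% − 18.45% gives a difference of -7.57 percentage points.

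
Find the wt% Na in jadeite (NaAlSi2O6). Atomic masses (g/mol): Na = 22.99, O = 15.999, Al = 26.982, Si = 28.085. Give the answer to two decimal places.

11.37 wt%

Molar mass of NaAlSi2O6: 1·22.99 + 1·26.982 + 2·28.085 + 6·15.999 = 202.136 g/mol.
Mass of Na per formula unit: 1 × 22.99 = 22.990 g.
Weight fraction Na = 22.990 / 202.136 = 0.1137.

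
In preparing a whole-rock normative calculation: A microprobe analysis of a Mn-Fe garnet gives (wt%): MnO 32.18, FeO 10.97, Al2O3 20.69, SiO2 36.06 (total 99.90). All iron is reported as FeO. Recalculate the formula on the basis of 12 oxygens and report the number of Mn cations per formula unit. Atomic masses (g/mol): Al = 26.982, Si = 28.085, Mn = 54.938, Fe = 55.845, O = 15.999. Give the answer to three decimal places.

MnO: 32.18/70.937 = 0.45364 mol → 0.45364 mol Mn, 0.45364 mol O.
FeO: 10.97/71.844 = 0.15269 mol → 0.15269 mol Fe, 0.15269 mol O.
Al2O3: 20.69/101.961 = 0.20292 mol → 0.40584 mol Al, 0.60876 mol O.
SiO2: 36.06/60.083 = 0.60017 mol → 0.60017 mol Si, 1.20034 mol O.
Total oxygen = 2.41543 mol. Normalization factor = 12/2.41543 = 4.96806.
Mn per 12 O = 0.45364 × 4.96806 = 2.254.

2.254 Mn apfu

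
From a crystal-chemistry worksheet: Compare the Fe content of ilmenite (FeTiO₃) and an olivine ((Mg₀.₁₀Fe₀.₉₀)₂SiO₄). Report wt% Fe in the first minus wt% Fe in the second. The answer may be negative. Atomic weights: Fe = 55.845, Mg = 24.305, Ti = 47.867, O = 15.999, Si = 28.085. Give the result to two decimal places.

-14.10 percentage points

M(FeTiO₃) = 151.709 g/mol, so wt% Fe = 55.845/151.709 × 100 = 36.81%.
M((Mg₀.₁₀Fe₀.₉₀)₂SiO₄) = 197.463 g/mol, so wt% Fe = 100.521/197.463 × 100 = 50.91%.
36.81 − 50.91 = -14.10 pp.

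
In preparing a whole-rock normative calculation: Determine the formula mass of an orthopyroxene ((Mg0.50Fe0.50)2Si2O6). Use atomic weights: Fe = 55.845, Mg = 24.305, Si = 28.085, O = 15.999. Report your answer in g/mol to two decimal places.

232.31 g/mol

The formula mass is the sum 1*24.305 + 1*55.845 + 2*28.085 + 6*15.999.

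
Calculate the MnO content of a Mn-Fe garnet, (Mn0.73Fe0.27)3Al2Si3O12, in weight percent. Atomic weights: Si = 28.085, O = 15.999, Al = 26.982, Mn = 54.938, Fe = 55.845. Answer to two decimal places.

M((Mn0.73Fe0.27)3Al2Si3O12) = 495.756 g/mol; M(MnO) = 70.937 g/mol.
Moles MnO per formula unit = 2.19 Mn ÷ 1 = 2.1900.
MnO fraction = (2.1900 × 70.937) / 495.756 = 155.352/495.756 = 0.3134.

31.34 wt%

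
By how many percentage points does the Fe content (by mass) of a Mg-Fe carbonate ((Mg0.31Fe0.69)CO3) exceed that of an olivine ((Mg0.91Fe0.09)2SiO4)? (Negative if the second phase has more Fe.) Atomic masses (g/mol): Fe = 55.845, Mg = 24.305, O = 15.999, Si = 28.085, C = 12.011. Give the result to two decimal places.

Fe in (Mg0.31Fe0.69)CO3: molar mass 106.076 g/mol; 0.69×55.845 = 38.533 g → 36.33 wt%.
Fe in (Mg0.91Fe0.09)2SiO4: molar mass 146.368 g/mol; 0.18×55.845 = 10.052 g → 6.87 wt%.
Difference = 36.33 − 6.87 = 29.46 percentage points.

29.46 percentage points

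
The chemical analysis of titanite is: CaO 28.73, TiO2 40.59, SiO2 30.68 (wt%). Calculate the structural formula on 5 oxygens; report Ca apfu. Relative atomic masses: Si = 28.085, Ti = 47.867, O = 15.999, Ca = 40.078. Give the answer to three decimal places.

CaO: 28.73/56.077 = 0.51233 mol → 0.51233 mol Ca, 0.51233 mol O.
TiO2: 40.59/79.865 = 0.50823 mol → 0.50823 mol Ti, 1.01646 mol O.
SiO2: 30.68/60.083 = 0.51063 mol → 0.51063 mol Si, 1.02126 mol O.
Total oxygen = 2.55005 mol. Normalization factor = 5/2.55005 = 1.96075.
Ca per 5 O = 0.51233 × 1.96075 = 1.005.

1.005 Ca apfu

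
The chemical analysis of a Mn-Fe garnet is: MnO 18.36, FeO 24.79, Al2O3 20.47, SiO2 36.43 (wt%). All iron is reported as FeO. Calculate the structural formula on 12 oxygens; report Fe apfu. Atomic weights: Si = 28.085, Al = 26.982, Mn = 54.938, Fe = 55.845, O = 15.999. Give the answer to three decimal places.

1.712 Fe apfu

18.36 wt% MnO ÷ 70.937 g/mol = 0.25882 mol, giving 0.25882 Mn and 0.25882 O.
24.79 wt% FeO ÷ 71.844 g/mol = 0.34505 mol, giving 0.34505 Fe and 0.34505 O.
20.47 wt% Al2O3 ÷ 101.961 g/mol = 0.20076 mol, giving 0.40152 Al and 0.60228 O.
36.43 wt% SiO2 ÷ 60.083 g/mol = 0.60633 mol, giving 0.60633 Si and 1.21266 O.
Oxygen sums to 2.41881; scaling by 12/2.41881 = 4.96112 puts the formula on 12 O.
Fe: 0.34505 × 4.96112 = 1.712 atoms per formula unit.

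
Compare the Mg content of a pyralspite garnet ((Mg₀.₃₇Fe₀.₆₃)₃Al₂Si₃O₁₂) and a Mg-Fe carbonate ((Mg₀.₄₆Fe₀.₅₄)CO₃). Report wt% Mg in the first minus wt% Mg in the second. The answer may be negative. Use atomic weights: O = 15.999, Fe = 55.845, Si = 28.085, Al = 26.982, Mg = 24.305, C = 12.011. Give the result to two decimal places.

M((Mg₀.₃₇Fe₀.₆₃)₃Al₂Si₃O₁₂) = 462.733 g/mol, so wt% Mg = 26.979/462.733 × 100 = 5.83%.
M((Mg₀.₄₆Fe₀.₅₄)CO₃) = 101.345 g/mol, so wt% Mg = 11.180/101.345 × 100 = 11.03%.
5.83 − 11.03 = -5.20 pp.

-5.20 percentage points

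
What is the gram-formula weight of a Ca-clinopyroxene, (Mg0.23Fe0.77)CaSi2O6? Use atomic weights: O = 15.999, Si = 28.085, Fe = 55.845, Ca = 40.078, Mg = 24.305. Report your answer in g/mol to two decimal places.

The formula mass is the sum 0.23(24.305) + 0.77(55.845) + 1(40.078) + 2(28.085) + 6(15.999).

240.83 g/mol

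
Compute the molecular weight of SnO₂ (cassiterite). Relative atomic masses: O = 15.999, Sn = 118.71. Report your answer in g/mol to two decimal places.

M = 1×118.71 + 2×15.999

150.71 g/mol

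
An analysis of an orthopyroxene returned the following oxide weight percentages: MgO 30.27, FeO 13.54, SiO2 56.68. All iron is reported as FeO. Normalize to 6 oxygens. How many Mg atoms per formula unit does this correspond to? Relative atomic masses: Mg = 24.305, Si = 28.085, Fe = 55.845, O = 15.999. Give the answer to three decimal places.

MgO (M=40.304): mol = 0.75104; Mg = 0.75104, O = 0.75104.
FeO (M=71.844): mol = 0.18846; Fe = 0.18846, O = 0.18846.
SiO2 (M=60.083): mol = 0.94336; Si = 0.94336, O = 1.88672.
ΣO = 2.82622; factor = 6/ΣO = 2.12298.
Mg apfu = 0.75104 × 2.12298 = 1.594.

1.594 Mg apfu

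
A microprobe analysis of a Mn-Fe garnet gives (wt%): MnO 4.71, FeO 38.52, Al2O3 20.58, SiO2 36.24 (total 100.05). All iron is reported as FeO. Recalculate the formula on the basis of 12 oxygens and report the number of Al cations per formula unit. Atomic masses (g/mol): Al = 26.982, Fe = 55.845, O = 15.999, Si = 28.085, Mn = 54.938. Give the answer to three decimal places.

MnO (M=70.937): mol = 0.06640; Mn = 0.06640, O = 0.06640.
FeO (M=71.844): mol = 0.53616; Fe = 0.53616, O = 0.53616.
Al2O3 (M=101.961): mol = 0.20184; Al = 0.40368, O = 0.60552.
SiO2 (M=60.083): mol = 0.60317; Si = 0.60317, O = 1.20634.
ΣO = 2.41442; factor = 12/ΣO = 4.97014.
Al apfu = 0.40368 × 4.97014 = 2.006.

2.006 Al apfu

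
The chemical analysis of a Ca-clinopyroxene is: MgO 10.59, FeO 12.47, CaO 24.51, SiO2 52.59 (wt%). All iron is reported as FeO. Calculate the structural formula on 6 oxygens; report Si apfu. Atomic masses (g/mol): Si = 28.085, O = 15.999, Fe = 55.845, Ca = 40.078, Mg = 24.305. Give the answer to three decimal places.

MgO (M=40.304): mol = 0.26275; Mg = 0.26275, O = 0.26275.
FeO (M=71.844): mol = 0.17357; Fe = 0.17357, O = 0.17357.
CaO (M=56.077): mol = 0.43708; Ca = 0.43708, O = 0.43708.
SiO2 (M=60.083): mol = 0.87529; Si = 0.87529, O = 1.75058.
ΣO = 2.62398; factor = 6/ΣO = 2.28660.
Si apfu = 0.87529 × 2.28660 = 2.001.

2.001 Si apfu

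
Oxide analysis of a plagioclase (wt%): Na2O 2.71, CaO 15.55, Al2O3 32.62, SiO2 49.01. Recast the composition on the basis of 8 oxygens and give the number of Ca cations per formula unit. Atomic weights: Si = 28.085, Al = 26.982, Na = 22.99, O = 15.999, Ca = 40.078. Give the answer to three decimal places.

0.762 Ca apfu

Na2O: 2.71/61.979 = 0.04372 mol → 0.08744 mol Na, 0.04372 mol O.
CaO: 15.55/56.077 = 0.27730 mol → 0.27730 mol Ca, 0.27730 mol O.
Al2O3: 32.62/101.961 = 0.31993 mol → 0.63986 mol Al, 0.95979 mol O.
SiO2: 49.01/60.083 = 0.81570 mol → 0.81570 mol Si, 1.63140 mol O.
Total oxygen = 2.91221 mol. Normalization factor = 8/2.91221 = 2.74705.
Ca per 8 O = 0.27730 × 2.74705 = 0.762.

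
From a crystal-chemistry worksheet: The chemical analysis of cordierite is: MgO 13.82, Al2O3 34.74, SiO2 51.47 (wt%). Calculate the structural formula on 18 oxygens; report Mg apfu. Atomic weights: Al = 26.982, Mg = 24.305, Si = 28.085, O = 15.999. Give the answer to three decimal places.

2.005 Mg apfu

MgO (M=40.304): mol = 0.34289; Mg = 0.34289, O = 0.34289.
Al2O3 (M=101.961): mol = 0.34072; Al = 0.68144, O = 1.02216.
SiO2 (M=60.083): mol = 0.85665; Si = 0.85665, O = 1.71330.
ΣO = 3.07835; factor = 18/ΣO = 5.84729.
Mg apfu = 0.34289 × 5.84729 = 2.005.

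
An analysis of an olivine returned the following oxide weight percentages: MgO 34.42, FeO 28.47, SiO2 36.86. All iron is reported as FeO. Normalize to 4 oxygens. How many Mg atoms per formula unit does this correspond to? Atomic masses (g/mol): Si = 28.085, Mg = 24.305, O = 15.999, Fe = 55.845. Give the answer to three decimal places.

34.42 wt% MgO ÷ 40.304 g/mol = 0.85401 mol, giving 0.85401 Mg and 0.85401 O.
28.47 wt% FeO ÷ 71.844 g/mol = 0.39628 mol, giving 0.39628 Fe and 0.39628 O.
36.86 wt% SiO2 ÷ 60.083 g/mol = 0.61348 mol, giving 0.61348 Si and 1.22696 O.
Oxygen sums to 2.47725; scaling by 4/2.47725 = 1.61469 puts the formula on 4 O.
Mg: 0.85401 × 1.61469 = 1.379 atoms per formula unit.

1.379 Mg apfu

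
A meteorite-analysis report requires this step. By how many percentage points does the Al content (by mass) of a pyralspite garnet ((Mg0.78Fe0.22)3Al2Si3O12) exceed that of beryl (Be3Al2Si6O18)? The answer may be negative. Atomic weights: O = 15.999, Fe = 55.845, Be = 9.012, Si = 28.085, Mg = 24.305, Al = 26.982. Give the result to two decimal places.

2.69 percentage points

M((Mg0.78Fe0.22)3Al2Si3O12) = 423.938 g/mol, so wt% Al = 53.964/423.938 × 100 = 12.73%.
M(Be3Al2Si6O18) = 537.492 g/mol, so wt% Al = 53.964/537.492 × 100 = 10.04%.
12.73 − 10.04 = 2.69 pp.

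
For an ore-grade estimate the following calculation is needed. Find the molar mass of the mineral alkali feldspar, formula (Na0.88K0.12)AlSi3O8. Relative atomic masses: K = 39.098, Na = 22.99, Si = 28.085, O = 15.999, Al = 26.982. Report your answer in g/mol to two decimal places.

264.15 g/mol

Na: 0.88 × 22.99 = 20.2312
K: 0.12 × 39.098 = 4.6918
Al: 1 × 26.982 = 26.9820
Si: 3 × 28.085 = 84.2550
O: 8 × 15.999 = 127.9920
Summing the contributions gives the formula mass.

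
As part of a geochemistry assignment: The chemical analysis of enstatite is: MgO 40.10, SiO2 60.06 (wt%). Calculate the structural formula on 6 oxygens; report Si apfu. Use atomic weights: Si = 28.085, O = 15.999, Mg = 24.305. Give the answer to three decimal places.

2.003 Si apfu

40.10 wt% MgO ÷ 40.304 g/mol = 0.99494 mol, giving 0.99494 Mg and 0.99494 O.
60.06 wt% SiO2 ÷ 60.083 g/mol = 0.99962 mol, giving 0.99962 Si and 1.99924 O.
Oxygen sums to 2.99418; scaling by 6/2.99418 = 2.00389 puts the formula on 6 O.
Si: 0.99962 × 2.00389 = 2.003 atoms per formula unit.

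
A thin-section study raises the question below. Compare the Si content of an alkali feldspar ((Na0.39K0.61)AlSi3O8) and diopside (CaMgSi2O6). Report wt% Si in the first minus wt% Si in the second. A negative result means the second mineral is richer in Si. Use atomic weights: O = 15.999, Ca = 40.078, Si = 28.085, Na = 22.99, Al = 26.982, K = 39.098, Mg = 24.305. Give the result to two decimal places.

Si in (Na0.39K0.61)AlSi3O8: molar mass 272.045 g/mol; 3×28.085 = 84.255 g → 30.97 wt%.
Si in CaMgSi2O6: molar mass 216.547 g/mol; 2×28.085 = 56.170 g → 25.94 wt%.
Difference = 30.97 − 25.94 = 5.03 percentage points.

5.03 percentage points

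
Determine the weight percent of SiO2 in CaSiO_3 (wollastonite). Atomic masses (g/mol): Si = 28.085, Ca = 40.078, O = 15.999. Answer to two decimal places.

51.72 wt%

Formula mass = 116.160 g/mol.
1 Si → 1.0000 mol SiO2 per formula unit; M(SiO2) = 60.083, so SiO2 mass = 60.083 g.
60.083/116.160 × 100 = 51.72 wt%.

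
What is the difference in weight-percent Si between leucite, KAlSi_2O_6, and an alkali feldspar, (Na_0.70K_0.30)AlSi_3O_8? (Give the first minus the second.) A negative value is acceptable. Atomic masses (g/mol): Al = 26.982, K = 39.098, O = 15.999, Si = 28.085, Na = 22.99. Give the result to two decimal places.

First mineral: 56.170 g Si in 218.244 g formula = 25.74 wt% Si.
Second mineral: 84.255 g Si in 267.051 g formula = 31.55 wt% Si.
25.74% − 31.55% gives a difference of -5.81 percentage points.

-5.81 percentage points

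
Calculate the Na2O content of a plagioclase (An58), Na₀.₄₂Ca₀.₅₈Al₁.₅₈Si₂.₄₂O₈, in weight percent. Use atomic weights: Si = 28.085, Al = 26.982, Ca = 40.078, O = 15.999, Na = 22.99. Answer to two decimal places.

M(Na₀.₄₂Ca₀.₅₈Al₁.₅₈Si₂.₄₂O₈) = 271.490 g/mol; M(Na2O) = 61.979 g/mol.
Moles Na2O per formula unit = 0.42 Na ÷ 2 = 0.2100.
Na2O fraction = (0.2100 × 61.979) / 271.490 = 13.016/271.490 = 0.0479.

4.79 wt%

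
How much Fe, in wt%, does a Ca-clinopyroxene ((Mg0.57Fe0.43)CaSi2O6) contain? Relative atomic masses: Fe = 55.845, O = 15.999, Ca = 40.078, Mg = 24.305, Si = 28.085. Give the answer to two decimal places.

Formula mass = 0.57*24.305 + 0.43*55.845 + 1*40.078 + 2*28.085 + 6*15.999 = 230.109 g/mol, of which 24.013 g is Fe.
So Fe makes up 24.013/230.109 = 0.1044 of the mass, i.e. 10.44%.

10.44 wt%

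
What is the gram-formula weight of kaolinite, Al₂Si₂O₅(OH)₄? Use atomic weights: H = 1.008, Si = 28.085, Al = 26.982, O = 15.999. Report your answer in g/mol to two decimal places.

The formula mass is the sum 2(26.982) + 2(28.085) + 9(15.999) + 4(1.008).

258.16 g/mol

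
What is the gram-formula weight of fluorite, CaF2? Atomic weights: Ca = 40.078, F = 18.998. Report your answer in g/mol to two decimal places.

78.07 g/mol

M = 1×40.078 + 2×18.998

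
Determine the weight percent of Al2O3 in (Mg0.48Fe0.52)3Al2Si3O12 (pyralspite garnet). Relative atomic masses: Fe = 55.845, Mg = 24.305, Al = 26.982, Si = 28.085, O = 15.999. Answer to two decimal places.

Formula mass = 452.324 g/mol.
2 Al → 1.0000 mol Al2O3 per formula unit; M(Al2O3) = 101.961, so Al2O3 mass = 101.961 g.
101.961/452.324 × 100 = 22.54 wt%.

22.54 wt%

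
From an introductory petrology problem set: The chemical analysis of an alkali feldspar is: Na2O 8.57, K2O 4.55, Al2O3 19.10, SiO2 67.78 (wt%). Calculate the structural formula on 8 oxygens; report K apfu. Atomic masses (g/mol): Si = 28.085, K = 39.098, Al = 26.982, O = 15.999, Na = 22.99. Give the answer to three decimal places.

Na2O (M=61.979): mol = 0.13827; Na = 0.27654, O = 0.13827.
K2O (M=94.195): mol = 0.04830; K = 0.09660, O = 0.04830.
Al2O3 (M=101.961): mol = 0.18733; Al = 0.37466, O = 0.56199.
SiO2 (M=60.083): mol = 1.12811; Si = 1.12811, O = 2.25622.
ΣO = 3.00478; factor = 8/ΣO = 2.66242.
K apfu = 0.09660 × 2.66242 = 0.257.

0.257 K apfu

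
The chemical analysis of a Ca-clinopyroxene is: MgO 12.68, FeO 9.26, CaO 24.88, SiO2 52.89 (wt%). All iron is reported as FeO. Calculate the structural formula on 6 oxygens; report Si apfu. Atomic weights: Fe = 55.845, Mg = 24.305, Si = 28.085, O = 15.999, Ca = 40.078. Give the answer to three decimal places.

MgO (M=40.304): mol = 0.31461; Mg = 0.31461, O = 0.31461.
FeO (M=71.844): mol = 0.12889; Fe = 0.12889, O = 0.12889.
CaO (M=56.077): mol = 0.44368; Ca = 0.44368, O = 0.44368.
SiO2 (M=60.083): mol = 0.88028; Si = 0.88028, O = 1.76056.
ΣO = 2.64774; factor = 6/ΣO = 2.26608.
Si apfu = 0.88028 × 2.26608 = 1.995.

1.995 Si apfu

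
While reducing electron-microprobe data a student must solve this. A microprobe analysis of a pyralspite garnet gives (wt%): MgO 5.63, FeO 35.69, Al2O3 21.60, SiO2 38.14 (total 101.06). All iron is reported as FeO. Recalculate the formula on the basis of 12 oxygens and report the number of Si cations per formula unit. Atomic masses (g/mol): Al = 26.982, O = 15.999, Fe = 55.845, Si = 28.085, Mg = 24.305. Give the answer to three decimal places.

MgO: 5.63/40.304 = 0.13969 mol → 0.13969 mol Mg, 0.13969 mol O.
FeO: 35.69/71.844 = 0.49677 mol → 0.49677 mol Fe, 0.49677 mol O.
Al2O3: 21.60/101.961 = 0.21185 mol → 0.42370 mol Al, 0.63555 mol O.
SiO2: 38.14/60.083 = 0.63479 mol → 0.63479 mol Si, 1.26958 mol O.
Total oxygen = 2.54159 mol. Normalization factor = 12/2.54159 = 4.72145.
Si per 12 O = 0.63479 × 4.72145 = 2.997.

2.997 Si apfu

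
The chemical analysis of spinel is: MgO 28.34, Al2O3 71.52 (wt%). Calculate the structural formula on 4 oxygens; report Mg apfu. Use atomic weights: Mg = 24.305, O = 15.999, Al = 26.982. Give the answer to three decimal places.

1.002 Mg apfu

MgO: 28.34/40.304 = 0.70316 mol → 0.70316 mol Mg, 0.70316 mol O.
Al2O3: 71.52/101.961 = 0.70144 mol → 1.40288 mol Al, 2.10432 mol O.
Total oxygen = 2.80748 mol. Normalization factor = 4/2.80748 = 1.42477.
Mg per 4 O = 0.70316 × 1.42477 = 1.002.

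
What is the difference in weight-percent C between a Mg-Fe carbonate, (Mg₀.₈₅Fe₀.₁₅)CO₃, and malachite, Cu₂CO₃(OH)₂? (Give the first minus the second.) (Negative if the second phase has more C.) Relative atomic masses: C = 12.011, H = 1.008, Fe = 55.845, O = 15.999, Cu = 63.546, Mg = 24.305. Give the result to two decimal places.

C in (Mg₀.₈₅Fe₀.₁₅)CO₃: molar mass 89.044 g/mol; 1×12.011 = 12.011 g → 13.49 wt%.
C in Cu₂CO₃(OH)₂: molar mass 221.114 g/mol; 1×12.011 = 12.011 g → 5.43 wt%.
Difference = 13.49 − 5.43 = 8.06 percentage points.

8.06 percentage points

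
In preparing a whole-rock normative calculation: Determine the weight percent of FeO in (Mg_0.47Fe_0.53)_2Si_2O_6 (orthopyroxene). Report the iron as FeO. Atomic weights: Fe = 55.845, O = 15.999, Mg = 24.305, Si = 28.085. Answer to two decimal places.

M((Mg_0.47Fe_0.53)_2Si_2O_6) = 234.206 g/mol; M(FeO) = 71.844 g/mol.
Moles FeO per formula unit = 1.06 Fe ÷ 1 = 1.0600.
FeO fraction = (1.0600 × 71.844) / 234.206 = 76.155/234.206 = 0.3252.

32.52 wt%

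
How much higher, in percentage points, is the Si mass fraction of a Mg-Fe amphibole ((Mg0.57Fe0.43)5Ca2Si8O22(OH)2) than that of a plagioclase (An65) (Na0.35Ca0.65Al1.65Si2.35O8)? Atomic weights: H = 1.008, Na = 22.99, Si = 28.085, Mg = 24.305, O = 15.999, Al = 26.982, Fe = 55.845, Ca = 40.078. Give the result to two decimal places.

1.32 percentage points

Si in (Mg0.57Fe0.43)5Ca2Si8O22(OH)2: molar mass 880.164 g/mol; 8×28.085 = 224.680 g → 25.53 wt%.
Si in Na0.35Ca0.65Al1.65Si2.35O8: molar mass 272.609 g/mol; 2.35×28.085 = 66.000 g → 24.21 wt%.
Difference = 25.53 − 24.21 = 1.32 percentage points.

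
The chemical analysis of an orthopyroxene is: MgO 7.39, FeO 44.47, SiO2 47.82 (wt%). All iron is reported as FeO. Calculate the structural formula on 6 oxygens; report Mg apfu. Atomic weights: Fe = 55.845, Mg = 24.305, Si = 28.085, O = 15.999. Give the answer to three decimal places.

0.460 Mg apfu

7.39 wt% MgO ÷ 40.304 g/mol = 0.18336 mol, giving 0.18336 Mg and 0.18336 O.
44.47 wt% FeO ÷ 71.844 g/mol = 0.61898 mol, giving 0.61898 Fe and 0.61898 O.
47.82 wt% SiO2 ÷ 60.083 g/mol = 0.79590 mol, giving 0.79590 Si and 1.59180 O.
Oxygen sums to 2.39414; scaling by 6/2.39414 = 2.50612 puts the formula on 6 O.
Mg: 0.18336 × 2.50612 = 0.460 atoms per formula unit.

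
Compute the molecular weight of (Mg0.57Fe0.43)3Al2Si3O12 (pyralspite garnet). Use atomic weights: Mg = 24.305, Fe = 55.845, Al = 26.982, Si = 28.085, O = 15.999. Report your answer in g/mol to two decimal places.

M = 1.71·24.305 + 1.29·55.845 + 2·26.982 + 3·28.085 + 12·15.999

443.81 g/mol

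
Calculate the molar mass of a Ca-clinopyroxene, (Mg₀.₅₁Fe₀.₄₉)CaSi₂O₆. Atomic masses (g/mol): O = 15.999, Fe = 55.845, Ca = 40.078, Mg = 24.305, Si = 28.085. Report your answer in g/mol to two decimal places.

M = 0.51·24.305 + 0.49·55.845 + 1·40.078 + 2·28.085 + 6·15.999

232.00 g/mol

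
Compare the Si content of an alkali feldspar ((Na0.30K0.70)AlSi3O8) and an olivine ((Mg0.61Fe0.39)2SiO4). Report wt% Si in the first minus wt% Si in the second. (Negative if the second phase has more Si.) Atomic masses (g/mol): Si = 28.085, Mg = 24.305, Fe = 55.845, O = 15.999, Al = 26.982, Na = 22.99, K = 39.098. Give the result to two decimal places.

First mineral: 84.255 g Si in 273.495 g formula = 30.81 wt% Si.
Second mineral: 28.085 g Si in 165.292 g formula = 16.99 wt% Si.
30.81% − 16.99% gives a difference of 13.82 percentage points.

13.82 percentage points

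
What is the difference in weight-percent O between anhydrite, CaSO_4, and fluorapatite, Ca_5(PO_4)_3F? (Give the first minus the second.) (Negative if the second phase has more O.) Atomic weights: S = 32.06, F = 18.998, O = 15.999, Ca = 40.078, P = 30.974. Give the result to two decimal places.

8.94 percentage points

M(CaSO_4) = 136.134 g/mol, so wt% O = 63.996/136.134 × 100 = 47.01%.
M(Ca_5(PO_4)_3F) = 504.298 g/mol, so wt% O = 191.988/504.298 × 100 = 38.07%.
47.01 − 38.07 = 8.94 pp.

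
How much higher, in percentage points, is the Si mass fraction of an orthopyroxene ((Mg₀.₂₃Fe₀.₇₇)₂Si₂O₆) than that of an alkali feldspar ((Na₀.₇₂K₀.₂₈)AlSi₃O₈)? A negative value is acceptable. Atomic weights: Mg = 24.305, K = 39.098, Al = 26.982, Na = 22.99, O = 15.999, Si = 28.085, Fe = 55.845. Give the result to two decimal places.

First mineral: 56.170 g Si in 249.346 g formula = 22.53 wt% Si.
Second mineral: 84.255 g Si in 266.729 g formula = 31.59 wt% Si.
22.53% − 31.59% gives a difference of -9.06 percentage points.

-9.06 percentage points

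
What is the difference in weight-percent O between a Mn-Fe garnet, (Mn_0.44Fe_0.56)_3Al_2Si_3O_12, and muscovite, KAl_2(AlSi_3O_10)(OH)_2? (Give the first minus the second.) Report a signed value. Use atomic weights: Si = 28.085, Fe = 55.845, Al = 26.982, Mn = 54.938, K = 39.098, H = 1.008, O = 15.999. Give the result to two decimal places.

-9.54 percentage points

First mineral: 191.988 g O in 496.545 g formula = 38.66 wt% O.
Second mineral: 191.988 g O in 398.303 g formula = 48.20 wt% O.
38.66% − 48.20% gives a difference of -9.54 percentage points.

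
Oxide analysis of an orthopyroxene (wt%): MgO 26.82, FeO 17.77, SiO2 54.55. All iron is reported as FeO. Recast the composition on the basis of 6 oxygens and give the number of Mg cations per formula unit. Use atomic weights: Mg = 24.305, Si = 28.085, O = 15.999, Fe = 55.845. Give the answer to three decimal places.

1.463 Mg apfu

MgO (M=40.304): mol = 0.66544; Mg = 0.66544, O = 0.66544.
FeO (M=71.844): mol = 0.24734; Fe = 0.24734, O = 0.24734.
SiO2 (M=60.083): mol = 0.90791; Si = 0.90791, O = 1.81582.
ΣO = 2.72860; factor = 6/ΣO = 2.19893.
Mg apfu = 0.66544 × 2.19893 = 1.463.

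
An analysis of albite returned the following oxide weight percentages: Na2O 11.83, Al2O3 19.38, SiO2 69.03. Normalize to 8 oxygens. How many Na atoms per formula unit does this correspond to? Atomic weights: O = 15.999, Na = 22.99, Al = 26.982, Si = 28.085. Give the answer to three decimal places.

0.998 Na apfu

Na2O (M=61.979): mol = 0.19087; Na = 0.38174, O = 0.19087.
Al2O3 (M=101.961): mol = 0.19007; Al = 0.38014, O = 0.57021.
SiO2 (M=60.083): mol = 1.14891; Si = 1.14891, O = 2.29782.
ΣO = 3.05890; factor = 8/ΣO = 2.61532.
Na apfu = 0.38174 × 2.61532 = 0.998.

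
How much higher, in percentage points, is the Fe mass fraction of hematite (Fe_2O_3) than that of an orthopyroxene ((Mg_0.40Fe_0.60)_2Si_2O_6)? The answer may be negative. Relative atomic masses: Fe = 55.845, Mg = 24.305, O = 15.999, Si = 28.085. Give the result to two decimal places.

41.86 percentage points

M(Fe_2O_3) = 159.687 g/mol, so wt% Fe = 111.690/159.687 × 100 = 69.94%.
M((Mg_0.40Fe_0.60)_2Si_2O_6) = 238.622 g/mol, so wt% Fe = 67.014/238.622 × 100 = 28.08%.
69.94 − 28.08 = 41.86 pp.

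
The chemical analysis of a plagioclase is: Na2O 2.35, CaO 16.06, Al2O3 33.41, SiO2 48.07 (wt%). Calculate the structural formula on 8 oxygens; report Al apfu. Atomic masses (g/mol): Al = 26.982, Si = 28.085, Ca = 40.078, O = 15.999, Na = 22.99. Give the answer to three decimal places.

1.803 Al apfu

Na2O (M=61.979): mol = 0.03792; Na = 0.07584, O = 0.03792.
CaO (M=56.077): mol = 0.28639; Ca = 0.28639, O = 0.28639.
Al2O3 (M=101.961): mol = 0.32767; Al = 0.65534, O = 0.98301.
SiO2 (M=60.083): mol = 0.80006; Si = 0.80006, O = 1.60012.
ΣO = 2.90744; factor = 8/ΣO = 2.75156.
Al apfu = 0.65534 × 2.75156 = 1.803.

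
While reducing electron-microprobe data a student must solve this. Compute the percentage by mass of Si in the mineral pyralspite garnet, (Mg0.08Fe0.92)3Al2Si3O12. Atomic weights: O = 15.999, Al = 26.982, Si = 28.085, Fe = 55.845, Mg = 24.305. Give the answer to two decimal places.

17.19 weight percent

M((Mg0.08Fe0.92)3Al2Si3O12) = 490.172 g/mol.
Si contributes 3 × 28.085 = 84.255 g per mole.
84.255/490.172 = 0.1719 → 17.19%.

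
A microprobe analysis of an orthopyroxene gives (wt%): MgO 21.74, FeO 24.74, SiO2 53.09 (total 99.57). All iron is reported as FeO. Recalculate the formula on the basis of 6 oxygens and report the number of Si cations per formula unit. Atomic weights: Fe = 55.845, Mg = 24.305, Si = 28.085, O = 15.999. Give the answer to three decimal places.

21.74 wt% MgO ÷ 40.304 g/mol = 0.53940 mol, giving 0.53940 Mg and 0.53940 O.
24.74 wt% FeO ÷ 71.844 g/mol = 0.34436 mol, giving 0.34436 Fe and 0.34436 O.
53.09 wt% SiO2 ÷ 60.083 g/mol = 0.88361 mol, giving 0.88361 Si and 1.76722 O.
Oxygen sums to 2.65098; scaling by 6/2.65098 = 2.26331 puts the formula on 6 O.
Si: 0.88361 × 2.26331 = 2.000 atoms per formula unit.

2.000 Si apfu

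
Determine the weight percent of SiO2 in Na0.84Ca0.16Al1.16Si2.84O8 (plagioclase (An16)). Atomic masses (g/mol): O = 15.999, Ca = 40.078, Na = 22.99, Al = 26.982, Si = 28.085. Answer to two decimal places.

64.45 wt%

M(Na0.84Ca0.16Al1.16Si2.84O8) = 264.777 g/mol; M(SiO2) = 60.083 g/mol.
Moles SiO2 per formula unit = 2.84 Si ÷ 1 = 2.8400.
SiO2 fraction = (2.8400 × 60.083) / 264.777 = 170.636/264.777 = 0.6445.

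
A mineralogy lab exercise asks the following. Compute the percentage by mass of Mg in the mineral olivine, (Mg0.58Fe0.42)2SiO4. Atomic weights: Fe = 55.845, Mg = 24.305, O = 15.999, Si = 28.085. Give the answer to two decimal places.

16.86 weight percent

M((Mg0.58Fe0.42)2SiO4) = 167.185 g/mol.
Mg contributes 1.16 × 24.305 = 28.194 g per mole.
28.194/167.185 = 0.1686 → 16.86%.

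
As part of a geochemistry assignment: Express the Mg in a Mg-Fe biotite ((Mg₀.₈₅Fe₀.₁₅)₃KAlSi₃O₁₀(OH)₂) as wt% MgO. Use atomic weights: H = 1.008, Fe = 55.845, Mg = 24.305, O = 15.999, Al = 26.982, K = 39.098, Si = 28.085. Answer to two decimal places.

Formula mass = 431.447 g/mol.
2.55 Mg → 2.5500 mol MgO per formula unit; M(MgO) = 40.304, so MgO mass = 102.775 g.
102.775/431.447 × 100 = 23.82 wt%.

23.82 wt%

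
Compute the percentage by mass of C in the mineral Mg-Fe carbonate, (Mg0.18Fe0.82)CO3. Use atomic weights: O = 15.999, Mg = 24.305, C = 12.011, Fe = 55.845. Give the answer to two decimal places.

Formula mass = 0.18·24.305 + 0.82·55.845 + 1·12.011 + 3·15.999 = 110.176 g/mol, of which 12.011 g is C.
So C makes up 12.011/110.176 = 0.1090 of the mass, i.e. 10.90%.

10.90 mass %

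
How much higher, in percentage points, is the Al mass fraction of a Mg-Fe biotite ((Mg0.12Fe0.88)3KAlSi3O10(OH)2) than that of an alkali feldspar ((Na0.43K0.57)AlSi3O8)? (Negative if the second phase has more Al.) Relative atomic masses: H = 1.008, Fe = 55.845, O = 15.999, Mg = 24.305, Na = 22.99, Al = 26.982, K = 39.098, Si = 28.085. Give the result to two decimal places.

-4.55 percentage points

M((Mg0.12Fe0.88)3KAlSi3O10(OH)2) = 500.520 g/mol, so wt% Al = 26.982/500.520 × 100 = 5.39%.
M((Na0.43K0.57)AlSi3O8) = 271.401 g/mol, so wt% Al = 26.982/271.401 × 100 = 9.94%.
5.39 − 9.94 = -4.55 pp.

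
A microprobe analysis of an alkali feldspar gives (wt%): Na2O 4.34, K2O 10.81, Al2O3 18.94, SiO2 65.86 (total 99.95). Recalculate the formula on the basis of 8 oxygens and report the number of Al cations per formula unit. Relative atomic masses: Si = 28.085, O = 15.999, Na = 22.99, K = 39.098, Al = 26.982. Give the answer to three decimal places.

1.013 Al apfu

Na2O: 4.34/61.979 = 0.07002 mol → 0.14004 mol Na, 0.07002 mol O.
K2O: 10.81/94.195 = 0.11476 mol → 0.22952 mol K, 0.11476 mol O.
Al2O3: 18.94/101.961 = 0.18576 mol → 0.37152 mol Al, 0.55728 mol O.
SiO2: 65.86/60.083 = 1.09615 mol → 1.09615 mol Si, 2.19230 mol O.
Total oxygen = 2.93436 mol. Normalization factor = 8/2.93436 = 2.72632.
Al per 8 O = 0.37152 × 2.72632 = 1.013.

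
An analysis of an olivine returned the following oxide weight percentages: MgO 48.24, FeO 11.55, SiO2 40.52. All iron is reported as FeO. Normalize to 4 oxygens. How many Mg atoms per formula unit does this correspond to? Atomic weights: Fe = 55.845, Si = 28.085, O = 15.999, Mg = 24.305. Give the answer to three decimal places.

48.24 wt% MgO ÷ 40.304 g/mol = 1.19690 mol, giving 1.19690 Mg and 1.19690 O.
11.55 wt% FeO ÷ 71.844 g/mol = 0.16076 mol, giving 0.16076 Fe and 0.16076 O.
40.52 wt% SiO2 ÷ 60.083 g/mol = 0.67440 mol, giving 0.67440 Si and 1.34880 O.
Oxygen sums to 2.70646; scaling by 4/2.70646 = 1.47795 puts the formula on 4 O.
Mg: 1.19690 × 1.47795 = 1.769 atoms per formula unit.

1.769 Mg apfu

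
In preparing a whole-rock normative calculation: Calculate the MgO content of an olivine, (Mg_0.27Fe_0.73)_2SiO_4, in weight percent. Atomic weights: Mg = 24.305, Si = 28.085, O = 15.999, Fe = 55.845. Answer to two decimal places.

Formula mass = 186.739 g/mol.
0.54 Mg → 0.5400 mol MgO per formula unit; M(MgO) = 40.304, so MgO mass = 21.764 g.
21.764/186.739 × 100 = 11.65 wt%.

11.65 wt%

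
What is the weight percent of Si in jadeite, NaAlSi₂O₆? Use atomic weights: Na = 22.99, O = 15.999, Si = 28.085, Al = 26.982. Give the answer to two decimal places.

27.79 weight percent

Formula mass = 1×22.99 + 1×26.982 + 2×28.085 + 6×15.999 = 202.136 g/mol, of which 56.170 g is Si.
So Si makes up 56.170/202.136 = 0.2779 of the mass, i.e. 27.79%.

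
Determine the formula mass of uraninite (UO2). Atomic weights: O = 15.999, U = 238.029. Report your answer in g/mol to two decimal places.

270.03 g/mol

U: 1 × 238.029 = 238.0290
O: 2 × 15.999 = 31.9980
Summing the contributions gives the formula mass.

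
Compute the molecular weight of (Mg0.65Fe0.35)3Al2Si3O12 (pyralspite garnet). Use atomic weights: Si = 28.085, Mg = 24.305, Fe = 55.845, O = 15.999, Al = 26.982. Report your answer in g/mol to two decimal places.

436.24 g/mol

The formula mass is the sum 1.95×24.305 + 1.05×55.845 + 2×26.982 + 3×28.085 + 12×15.999.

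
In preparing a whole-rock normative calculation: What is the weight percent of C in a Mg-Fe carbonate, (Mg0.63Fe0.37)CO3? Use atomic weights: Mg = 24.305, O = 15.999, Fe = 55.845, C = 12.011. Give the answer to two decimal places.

12.51 mass %

Formula mass = 0.63·24.305 + 0.37·55.845 + 1·12.011 + 3·15.999 = 95.983 g/mol, of which 12.011 g is C.
So C makes up 12.011/95.983 = 0.1251 of the mass, i.e. 12.51%.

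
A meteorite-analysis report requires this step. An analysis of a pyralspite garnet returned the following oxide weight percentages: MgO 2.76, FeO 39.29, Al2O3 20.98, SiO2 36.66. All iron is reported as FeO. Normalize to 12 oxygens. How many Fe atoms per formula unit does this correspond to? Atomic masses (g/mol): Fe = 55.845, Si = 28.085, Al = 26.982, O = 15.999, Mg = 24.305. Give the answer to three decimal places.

2.675 Fe apfu

2.76 wt% MgO ÷ 40.304 g/mol = 0.06848 mol, giving 0.06848 Mg and 0.06848 O.
39.29 wt% FeO ÷ 71.844 g/mol = 0.54688 mol, giving 0.54688 Fe and 0.54688 O.
20.98 wt% Al2O3 ÷ 101.961 g/mol = 0.20576 mol, giving 0.41152 Al and 0.61728 O.
36.66 wt% SiO2 ÷ 60.083 g/mol = 0.61016 mol, giving 0.61016 Si and 1.22032 O.
Oxygen sums to 2.45296; scaling by 12/2.45296 = 4.89205 puts the formula on 12 O.
Fe: 0.54688 × 4.89205 = 2.675 atoms per formula unit.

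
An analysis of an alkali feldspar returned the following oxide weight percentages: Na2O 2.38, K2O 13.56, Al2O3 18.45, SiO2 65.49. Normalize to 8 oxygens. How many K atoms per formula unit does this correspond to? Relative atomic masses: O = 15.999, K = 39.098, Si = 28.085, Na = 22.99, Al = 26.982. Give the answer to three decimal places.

2.38 wt% Na2O ÷ 61.979 g/mol = 0.03840 mol, giving 0.07680 Na and 0.03840 O.
13.56 wt% K2O ÷ 94.195 g/mol = 0.14396 mol, giving 0.28792 K and 0.14396 O.
18.45 wt% Al2O3 ÷ 101.961 g/mol = 0.18095 mol, giving 0.36190 Al and 0.54285 O.
65.49 wt% SiO2 ÷ 60.083 g/mol = 1.08999 mol, giving 1.08999 Si and 2.17998 O.
Oxygen sums to 2.90519; scaling by 8/2.90519 = 2.75369 puts the formula on 8 O.
K: 0.28792 × 2.75369 = 0.793 atoms per formula unit.

0.793 K apfu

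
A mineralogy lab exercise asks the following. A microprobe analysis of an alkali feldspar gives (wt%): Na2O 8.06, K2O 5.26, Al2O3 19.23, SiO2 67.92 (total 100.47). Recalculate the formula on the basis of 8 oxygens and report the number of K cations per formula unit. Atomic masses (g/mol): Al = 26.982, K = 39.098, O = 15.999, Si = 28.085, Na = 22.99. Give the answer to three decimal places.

Na2O: 8.06/61.979 = 0.13004 mol → 0.26008 mol Na, 0.13004 mol O.
K2O: 5.26/94.195 = 0.05584 mol → 0.11168 mol K, 0.05584 mol O.
Al2O3: 19.23/101.961 = 0.18860 mol → 0.37720 mol Al, 0.56580 mol O.
SiO2: 67.92/60.083 = 1.13044 mol → 1.13044 mol Si, 2.26088 mol O.
Total oxygen = 3.01256 mol. Normalization factor = 8/3.01256 = 2.65555.
K per 8 O = 0.11168 × 2.65555 = 0.297.

0.297 K apfu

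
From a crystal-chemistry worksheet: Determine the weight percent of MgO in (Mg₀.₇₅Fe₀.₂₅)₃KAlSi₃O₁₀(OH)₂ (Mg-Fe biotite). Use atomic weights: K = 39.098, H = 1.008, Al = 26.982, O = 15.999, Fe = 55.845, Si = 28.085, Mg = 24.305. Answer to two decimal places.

20.57 wt%

Formula mass = 440.909 g/mol.
2.25 Mg → 2.2500 mol MgO per formula unit; M(MgO) = 40.304, so MgO mass = 90.684 g.
90.684/440.909 × 100 = 20.57 wt%.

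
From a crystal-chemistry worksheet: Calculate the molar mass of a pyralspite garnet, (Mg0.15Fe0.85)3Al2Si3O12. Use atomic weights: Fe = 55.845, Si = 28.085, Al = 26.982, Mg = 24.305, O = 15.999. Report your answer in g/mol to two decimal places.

The formula mass is the sum 0.45(24.305) + 2.55(55.845) + 2(26.982) + 3(28.085) + 12(15.999).

483.55 g/mol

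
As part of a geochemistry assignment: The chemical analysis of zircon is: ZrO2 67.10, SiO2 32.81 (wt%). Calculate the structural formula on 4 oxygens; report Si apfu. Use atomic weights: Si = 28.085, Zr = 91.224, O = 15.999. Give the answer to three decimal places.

1.001 Si apfu

ZrO2: 67.10/123.222 = 0.54455 mol → 0.54455 mol Zr, 1.08910 mol O.
SiO2: 32.81/60.083 = 0.54608 mol → 0.54608 mol Si, 1.09216 mol O.
Total oxygen = 2.18126 mol. Normalization factor = 4/2.18126 = 1.83380.
Si per 4 O = 0.54608 × 1.83380 = 1.001.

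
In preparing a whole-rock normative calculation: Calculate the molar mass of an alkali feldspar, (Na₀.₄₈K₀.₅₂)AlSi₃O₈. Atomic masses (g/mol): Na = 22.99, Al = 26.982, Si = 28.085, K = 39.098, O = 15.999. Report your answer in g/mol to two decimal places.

M = 0.48·22.99 + 0.52·39.098 + 1·26.982 + 3·28.085 + 8·15.999

270.60 g/mol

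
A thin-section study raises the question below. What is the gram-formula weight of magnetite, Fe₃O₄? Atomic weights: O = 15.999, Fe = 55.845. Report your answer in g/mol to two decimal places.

Fe: 3 × 55.845 = 167.5350
O: 4 × 15.999 = 63.9960
Summing the contributions gives the formula mass.

231.53 g/mol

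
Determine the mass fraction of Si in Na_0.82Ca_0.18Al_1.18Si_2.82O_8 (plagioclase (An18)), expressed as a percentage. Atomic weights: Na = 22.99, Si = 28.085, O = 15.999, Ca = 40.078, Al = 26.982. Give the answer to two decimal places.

29.88 wt%

M(Na_0.82Ca_0.18Al_1.18Si_2.82O_8) = 265.096 g/mol.
Si contributes 2.82 × 28.085 = 79.200 g per mole.
79.200/265.096 = 0.2988 → 29.88%.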